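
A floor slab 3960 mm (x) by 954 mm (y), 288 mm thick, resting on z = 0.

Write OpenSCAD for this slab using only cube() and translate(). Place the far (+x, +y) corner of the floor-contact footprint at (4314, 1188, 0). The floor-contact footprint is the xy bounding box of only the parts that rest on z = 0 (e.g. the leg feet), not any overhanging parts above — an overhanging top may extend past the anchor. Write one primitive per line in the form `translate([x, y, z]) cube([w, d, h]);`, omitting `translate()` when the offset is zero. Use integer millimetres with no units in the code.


translate([354, 234, 0]) cube([3960, 954, 288]);


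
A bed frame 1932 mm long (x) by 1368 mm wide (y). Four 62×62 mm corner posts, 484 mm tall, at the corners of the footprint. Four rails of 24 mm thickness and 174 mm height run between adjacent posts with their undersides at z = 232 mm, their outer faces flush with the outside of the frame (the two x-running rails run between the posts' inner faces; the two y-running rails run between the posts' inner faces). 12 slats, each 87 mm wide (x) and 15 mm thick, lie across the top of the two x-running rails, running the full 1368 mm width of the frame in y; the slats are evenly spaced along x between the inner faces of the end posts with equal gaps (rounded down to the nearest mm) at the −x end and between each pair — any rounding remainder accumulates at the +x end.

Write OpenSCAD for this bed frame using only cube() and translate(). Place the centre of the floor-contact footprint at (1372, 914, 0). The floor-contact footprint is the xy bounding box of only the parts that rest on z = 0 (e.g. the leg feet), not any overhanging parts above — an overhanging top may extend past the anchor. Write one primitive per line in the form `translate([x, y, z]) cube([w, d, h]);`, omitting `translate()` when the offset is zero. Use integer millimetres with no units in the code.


// slat z = rail_z + rail_h = 232 + 174 = 406
// slat gap = ⌊(1808 − 12·87) / 13⌋ = 58
translate([406, 230, 0]) cube([62, 62, 484]);
translate([406, 1536, 0]) cube([62, 62, 484]);
translate([2276, 230, 0]) cube([62, 62, 484]);
translate([2276, 1536, 0]) cube([62, 62, 484]);
translate([468, 230, 232]) cube([1808, 24, 174]);
translate([468, 1574, 232]) cube([1808, 24, 174]);
translate([406, 292, 232]) cube([24, 1244, 174]);
translate([2314, 292, 232]) cube([24, 1244, 174]);
translate([526, 230, 406]) cube([87, 1368, 15]);
translate([671, 230, 406]) cube([87, 1368, 15]);
translate([816, 230, 406]) cube([87, 1368, 15]);
translate([961, 230, 406]) cube([87, 1368, 15]);
translate([1106, 230, 406]) cube([87, 1368, 15]);
translate([1251, 230, 406]) cube([87, 1368, 15]);
translate([1396, 230, 406]) cube([87, 1368, 15]);
translate([1541, 230, 406]) cube([87, 1368, 15]);
translate([1686, 230, 406]) cube([87, 1368, 15]);
translate([1831, 230, 406]) cube([87, 1368, 15]);
translate([1976, 230, 406]) cube([87, 1368, 15]);
translate([2121, 230, 406]) cube([87, 1368, 15]);


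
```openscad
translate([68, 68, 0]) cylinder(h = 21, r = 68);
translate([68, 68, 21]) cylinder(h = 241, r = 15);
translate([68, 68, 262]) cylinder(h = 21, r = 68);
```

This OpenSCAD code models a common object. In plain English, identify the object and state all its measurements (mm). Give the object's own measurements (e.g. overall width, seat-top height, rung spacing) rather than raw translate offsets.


A spool: two coaxial disc flanges of radius 68 mm and thickness 21 mm, joined by a core cylinder of radius 15 mm and height 241 mm. The lower flange rests on z = 0 and the three cylinders share a vertical axis.


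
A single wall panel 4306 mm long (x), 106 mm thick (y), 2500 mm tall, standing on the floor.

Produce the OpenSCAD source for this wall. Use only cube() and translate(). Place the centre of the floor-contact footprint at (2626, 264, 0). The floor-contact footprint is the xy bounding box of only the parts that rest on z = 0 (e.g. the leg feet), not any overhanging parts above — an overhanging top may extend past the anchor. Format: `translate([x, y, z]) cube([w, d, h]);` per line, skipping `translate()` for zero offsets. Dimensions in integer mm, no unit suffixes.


translate([473, 211, 0]) cube([4306, 106, 2500]);


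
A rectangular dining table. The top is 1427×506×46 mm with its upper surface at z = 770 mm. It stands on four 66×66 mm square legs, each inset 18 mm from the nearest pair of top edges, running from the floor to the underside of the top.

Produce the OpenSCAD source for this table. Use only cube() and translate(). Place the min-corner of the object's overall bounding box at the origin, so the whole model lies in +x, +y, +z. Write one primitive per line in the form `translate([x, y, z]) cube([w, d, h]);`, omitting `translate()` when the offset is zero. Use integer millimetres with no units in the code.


// leg_h = 770 - 46 = 724
translate([0, 0, 724]) cube([1427, 506, 46]);
translate([18, 18, 0]) cube([66, 66, 724]);
translate([1343, 18, 0]) cube([66, 66, 724]);
translate([18, 422, 0]) cube([66, 66, 724]);
translate([1343, 422, 0]) cube([66, 66, 724]);


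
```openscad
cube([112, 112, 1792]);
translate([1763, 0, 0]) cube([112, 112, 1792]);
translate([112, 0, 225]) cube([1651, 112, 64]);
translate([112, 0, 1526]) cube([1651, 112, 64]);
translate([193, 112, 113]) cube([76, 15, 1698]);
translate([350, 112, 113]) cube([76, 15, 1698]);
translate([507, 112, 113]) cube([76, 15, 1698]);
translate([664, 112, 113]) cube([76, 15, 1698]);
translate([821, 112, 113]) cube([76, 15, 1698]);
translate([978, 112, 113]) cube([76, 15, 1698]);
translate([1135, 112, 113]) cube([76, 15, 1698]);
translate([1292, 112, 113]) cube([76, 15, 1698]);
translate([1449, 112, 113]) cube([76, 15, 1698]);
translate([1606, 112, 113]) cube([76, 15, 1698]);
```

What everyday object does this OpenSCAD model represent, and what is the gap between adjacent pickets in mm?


A fence section. The picket gap is 81 mm.

Two posts, two rails, 10 pickets — a fence section. Span 1651 mm holds 10 pickets of 76 mm with 11 equal gaps: ⌊(1651 − 10·76) / 11⌋ = 81 mm.


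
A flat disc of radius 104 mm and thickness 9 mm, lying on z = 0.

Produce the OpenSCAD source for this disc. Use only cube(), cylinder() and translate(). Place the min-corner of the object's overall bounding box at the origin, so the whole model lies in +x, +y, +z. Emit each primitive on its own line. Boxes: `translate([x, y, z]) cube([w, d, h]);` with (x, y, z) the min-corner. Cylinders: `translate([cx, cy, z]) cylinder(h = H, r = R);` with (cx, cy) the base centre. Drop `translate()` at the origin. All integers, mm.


translate([104, 104, 0]) cylinder(h = 9, r = 104);


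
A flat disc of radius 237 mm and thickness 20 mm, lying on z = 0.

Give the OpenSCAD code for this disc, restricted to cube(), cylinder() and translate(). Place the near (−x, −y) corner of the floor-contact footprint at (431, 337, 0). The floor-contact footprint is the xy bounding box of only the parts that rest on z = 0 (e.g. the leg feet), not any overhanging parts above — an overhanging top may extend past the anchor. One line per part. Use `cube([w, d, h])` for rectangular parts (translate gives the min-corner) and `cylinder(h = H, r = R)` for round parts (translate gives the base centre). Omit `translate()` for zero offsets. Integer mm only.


translate([668, 574, 0]) cylinder(h = 20, r = 237);


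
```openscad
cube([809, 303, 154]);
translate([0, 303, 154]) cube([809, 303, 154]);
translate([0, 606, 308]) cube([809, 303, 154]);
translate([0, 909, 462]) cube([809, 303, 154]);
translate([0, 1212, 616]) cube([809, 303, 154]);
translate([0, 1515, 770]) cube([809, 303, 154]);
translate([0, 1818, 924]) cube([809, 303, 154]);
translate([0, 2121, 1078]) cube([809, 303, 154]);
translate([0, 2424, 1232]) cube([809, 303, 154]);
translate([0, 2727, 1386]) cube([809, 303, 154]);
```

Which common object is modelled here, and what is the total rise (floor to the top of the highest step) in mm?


A staircase. The total rise is 1540 mm.

10 identical blocks, each offset up and back from the previous — a staircase. Each step is 154 mm tall and there are 10 of them, so the total rise is 10 × 154 = 1540 mm.


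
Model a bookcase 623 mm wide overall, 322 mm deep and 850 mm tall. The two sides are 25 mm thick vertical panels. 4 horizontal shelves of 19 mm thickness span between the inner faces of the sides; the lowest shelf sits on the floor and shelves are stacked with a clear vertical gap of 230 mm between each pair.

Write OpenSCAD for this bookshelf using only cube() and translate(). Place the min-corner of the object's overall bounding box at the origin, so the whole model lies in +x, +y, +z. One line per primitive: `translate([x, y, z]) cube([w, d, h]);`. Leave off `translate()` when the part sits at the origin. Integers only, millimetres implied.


cube([25, 322, 850]);
translate([598, 0, 0]) cube([25, 322, 850]);
translate([25, 0, 0]) cube([573, 322, 19]);
translate([25, 0, 249]) cube([573, 322, 19]);
translate([25, 0, 498]) cube([573, 322, 19]);
translate([25, 0, 747]) cube([573, 322, 19]);


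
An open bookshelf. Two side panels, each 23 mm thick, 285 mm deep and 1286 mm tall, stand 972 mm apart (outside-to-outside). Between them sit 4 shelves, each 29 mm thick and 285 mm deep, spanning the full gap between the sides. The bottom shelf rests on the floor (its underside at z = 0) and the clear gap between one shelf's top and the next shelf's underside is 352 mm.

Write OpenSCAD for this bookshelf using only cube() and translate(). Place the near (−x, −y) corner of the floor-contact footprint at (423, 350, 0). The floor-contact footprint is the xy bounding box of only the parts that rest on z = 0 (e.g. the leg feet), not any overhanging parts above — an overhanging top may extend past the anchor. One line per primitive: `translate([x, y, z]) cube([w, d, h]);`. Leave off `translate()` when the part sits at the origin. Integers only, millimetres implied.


translate([423, 350, 0]) cube([23, 285, 1286]);
translate([1372, 350, 0]) cube([23, 285, 1286]);
translate([446, 350, 0]) cube([926, 285, 29]);
translate([446, 350, 381]) cube([926, 285, 29]);
translate([446, 350, 762]) cube([926, 285, 29]);
translate([446, 350, 1143]) cube([926, 285, 29]);


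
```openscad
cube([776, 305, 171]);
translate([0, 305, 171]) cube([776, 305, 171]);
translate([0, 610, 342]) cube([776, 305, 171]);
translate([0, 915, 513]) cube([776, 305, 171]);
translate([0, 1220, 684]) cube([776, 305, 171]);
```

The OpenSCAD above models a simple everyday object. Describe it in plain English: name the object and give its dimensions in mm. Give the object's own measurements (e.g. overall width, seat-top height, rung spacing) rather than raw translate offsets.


A straight staircase of 5 solid steps. Each step is 776 mm wide (x), 305 mm deep (y, the going) and 171 mm tall (the rise). The first step rests on the floor; each subsequent step sits one going further in +y and one rise higher in +z, directly behind and above the previous step with no overlap.


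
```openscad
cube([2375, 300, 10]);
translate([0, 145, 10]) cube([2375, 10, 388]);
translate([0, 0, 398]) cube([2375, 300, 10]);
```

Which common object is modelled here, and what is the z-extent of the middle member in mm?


An I-beam. The web height is 388 mm.

Two wide flanges with a thin centred web — an I-beam. Overall 408 mm minus two 10 mm flanges gives a web of 408 − 2·10 = 388 mm.


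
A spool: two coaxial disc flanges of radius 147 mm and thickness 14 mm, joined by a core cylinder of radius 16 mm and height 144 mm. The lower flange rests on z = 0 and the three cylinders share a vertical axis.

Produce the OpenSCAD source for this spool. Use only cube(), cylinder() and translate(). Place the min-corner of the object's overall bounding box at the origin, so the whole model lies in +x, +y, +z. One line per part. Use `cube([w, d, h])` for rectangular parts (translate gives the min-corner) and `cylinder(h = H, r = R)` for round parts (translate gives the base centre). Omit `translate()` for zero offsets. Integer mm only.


translate([147, 147, 0]) cylinder(h = 14, r = 147);
translate([147, 147, 14]) cylinder(h = 144, r = 16);
translate([147, 147, 158]) cylinder(h = 14, r = 147);


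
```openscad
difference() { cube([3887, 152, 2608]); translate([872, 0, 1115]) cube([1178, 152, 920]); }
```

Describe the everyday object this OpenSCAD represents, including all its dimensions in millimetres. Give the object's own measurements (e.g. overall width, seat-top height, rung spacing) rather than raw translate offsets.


A wall 3887 mm long (x), 152 mm thick (y), 2608 mm tall, with a rectangular window opening cut through it. The opening is 1178 mm wide and 920 mm tall; its sill is at z = 1115 mm and its near (−x) edge is 872 mm from the wall's −x end. The opening passes through the full wall thickness.


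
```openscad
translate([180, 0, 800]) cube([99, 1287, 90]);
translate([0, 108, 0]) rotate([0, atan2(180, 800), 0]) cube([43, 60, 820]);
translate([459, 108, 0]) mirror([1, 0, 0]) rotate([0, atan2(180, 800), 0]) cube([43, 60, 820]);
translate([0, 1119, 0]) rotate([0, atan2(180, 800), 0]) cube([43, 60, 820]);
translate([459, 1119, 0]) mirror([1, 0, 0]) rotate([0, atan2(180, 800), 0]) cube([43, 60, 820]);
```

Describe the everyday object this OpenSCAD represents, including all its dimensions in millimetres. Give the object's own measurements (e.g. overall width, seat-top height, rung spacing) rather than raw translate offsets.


A sawhorse. A 99×1287×90 mm beam (x, y, z) sits on two A-frame leg pairs. Each pair is two raked legs of 43×60 mm section (60 mm along y) splaying symmetrically in x. Each leg rises 800 mm vertically over 180 mm of horizontal reach and is 820 mm long along its own axis. Every leg's outer bottom edge rests on the floor and its outer top edge meets a bottom edge of the beam — the left legs (tilting toward +x) meet the beam's −x bottom edge, the right legs (their mirror images, tilting toward −x) meet its +x bottom edge — so the leg tops tuck under the beam, the beam's underside is 800 mm above the floor, and the feet are 459 mm apart outside-to-outside with the beam centred between them. The two leg pairs are set in 108 mm from either end of the beam.


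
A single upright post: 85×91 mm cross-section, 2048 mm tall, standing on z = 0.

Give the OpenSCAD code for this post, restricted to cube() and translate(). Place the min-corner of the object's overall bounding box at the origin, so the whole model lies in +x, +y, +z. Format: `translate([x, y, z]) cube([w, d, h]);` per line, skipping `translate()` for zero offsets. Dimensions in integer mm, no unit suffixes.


cube([85, 91, 2048]);


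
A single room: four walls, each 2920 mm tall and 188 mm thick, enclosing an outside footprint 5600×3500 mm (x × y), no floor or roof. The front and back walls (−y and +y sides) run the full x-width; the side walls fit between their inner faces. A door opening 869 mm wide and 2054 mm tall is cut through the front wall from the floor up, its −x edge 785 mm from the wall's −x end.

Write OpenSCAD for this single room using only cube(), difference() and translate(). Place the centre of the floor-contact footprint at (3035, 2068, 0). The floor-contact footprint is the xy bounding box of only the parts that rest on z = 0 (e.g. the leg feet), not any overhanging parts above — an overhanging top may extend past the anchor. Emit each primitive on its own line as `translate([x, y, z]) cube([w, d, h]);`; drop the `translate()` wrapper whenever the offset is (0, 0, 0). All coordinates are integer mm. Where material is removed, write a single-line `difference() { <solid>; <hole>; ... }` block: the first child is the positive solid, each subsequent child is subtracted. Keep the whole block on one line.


difference() { translate([235, 318, 0]) cube([5600, 188, 2920]); translate([1020, 318, 0]) cube([869, 188, 2054]); }
translate([235, 3630, 0]) cube([5600, 188, 2920]);
translate([235, 506, 0]) cube([188, 3124, 2920]);
translate([5647, 506, 0]) cube([188, 3124, 2920]);


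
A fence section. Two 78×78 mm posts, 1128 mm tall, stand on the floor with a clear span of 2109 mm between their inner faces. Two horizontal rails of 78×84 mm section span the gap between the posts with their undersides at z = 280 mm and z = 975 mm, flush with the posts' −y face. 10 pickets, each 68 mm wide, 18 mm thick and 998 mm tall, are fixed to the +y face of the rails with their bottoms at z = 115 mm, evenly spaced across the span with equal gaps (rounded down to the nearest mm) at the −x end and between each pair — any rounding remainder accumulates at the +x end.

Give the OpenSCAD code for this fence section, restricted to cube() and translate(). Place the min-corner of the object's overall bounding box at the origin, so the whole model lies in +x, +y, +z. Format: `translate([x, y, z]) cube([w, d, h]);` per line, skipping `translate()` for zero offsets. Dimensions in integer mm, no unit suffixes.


cube([78, 78, 1128]);
translate([2187, 0, 0]) cube([78, 78, 1128]);
translate([78, 0, 280]) cube([2109, 78, 84]);
translate([78, 0, 975]) cube([2109, 78, 84]);
translate([207, 78, 115]) cube([68, 18, 998]);
translate([404, 78, 115]) cube([68, 18, 998]);
translate([601, 78, 115]) cube([68, 18, 998]);
translate([798, 78, 115]) cube([68, 18, 998]);
translate([995, 78, 115]) cube([68, 18, 998]);
translate([1192, 78, 115]) cube([68, 18, 998]);
translate([1389, 78, 115]) cube([68, 18, 998]);
translate([1586, 78, 115]) cube([68, 18, 998]);
translate([1783, 78, 115]) cube([68, 18, 998]);
translate([1980, 78, 115]) cube([68, 18, 998]);


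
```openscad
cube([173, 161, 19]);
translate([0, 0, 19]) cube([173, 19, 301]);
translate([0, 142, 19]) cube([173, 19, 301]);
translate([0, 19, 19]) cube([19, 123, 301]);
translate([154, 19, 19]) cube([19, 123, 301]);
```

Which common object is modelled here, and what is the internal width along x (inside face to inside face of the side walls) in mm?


An open box. The internal width is 135 mm.

A 173×161 base slab with four walls standing on it — an open box. The base is 173 mm wide and the walls are 19 mm thick, so the internal width is 173 − 2 × 19 = 135 mm.


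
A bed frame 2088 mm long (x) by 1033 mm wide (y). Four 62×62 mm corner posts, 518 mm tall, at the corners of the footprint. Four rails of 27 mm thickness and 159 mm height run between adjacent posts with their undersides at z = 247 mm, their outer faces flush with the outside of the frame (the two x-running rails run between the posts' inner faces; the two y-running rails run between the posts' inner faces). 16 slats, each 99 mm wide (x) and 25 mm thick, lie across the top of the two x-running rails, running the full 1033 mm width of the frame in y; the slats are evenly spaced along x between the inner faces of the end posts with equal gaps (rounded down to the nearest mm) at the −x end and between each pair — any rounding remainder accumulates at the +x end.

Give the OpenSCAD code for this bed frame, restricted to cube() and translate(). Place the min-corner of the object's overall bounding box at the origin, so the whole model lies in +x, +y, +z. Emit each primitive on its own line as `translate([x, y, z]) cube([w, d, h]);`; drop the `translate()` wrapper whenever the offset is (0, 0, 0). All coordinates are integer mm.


cube([62, 62, 518]);
translate([0, 971, 0]) cube([62, 62, 518]);
translate([2026, 0, 0]) cube([62, 62, 518]);
translate([2026, 971, 0]) cube([62, 62, 518]);
translate([62, 0, 247]) cube([1964, 27, 159]);
translate([62, 1006, 247]) cube([1964, 27, 159]);
translate([0, 62, 247]) cube([27, 909, 159]);
translate([2061, 62, 247]) cube([27, 909, 159]);
translate([84, 0, 406]) cube([99, 1033, 25]);
translate([205, 0, 406]) cube([99, 1033, 25]);
translate([326, 0, 406]) cube([99, 1033, 25]);
translate([447, 0, 406]) cube([99, 1033, 25]);
translate([568, 0, 406]) cube([99, 1033, 25]);
translate([689, 0, 406]) cube([99, 1033, 25]);
translate([810, 0, 406]) cube([99, 1033, 25]);
translate([931, 0, 406]) cube([99, 1033, 25]);
translate([1052, 0, 406]) cube([99, 1033, 25]);
translate([1173, 0, 406]) cube([99, 1033, 25]);
translate([1294, 0, 406]) cube([99, 1033, 25]);
translate([1415, 0, 406]) cube([99, 1033, 25]);
translate([1536, 0, 406]) cube([99, 1033, 25]);
translate([1657, 0, 406]) cube([99, 1033, 25]);
translate([1778, 0, 406]) cube([99, 1033, 25]);
translate([1899, 0, 406]) cube([99, 1033, 25]);


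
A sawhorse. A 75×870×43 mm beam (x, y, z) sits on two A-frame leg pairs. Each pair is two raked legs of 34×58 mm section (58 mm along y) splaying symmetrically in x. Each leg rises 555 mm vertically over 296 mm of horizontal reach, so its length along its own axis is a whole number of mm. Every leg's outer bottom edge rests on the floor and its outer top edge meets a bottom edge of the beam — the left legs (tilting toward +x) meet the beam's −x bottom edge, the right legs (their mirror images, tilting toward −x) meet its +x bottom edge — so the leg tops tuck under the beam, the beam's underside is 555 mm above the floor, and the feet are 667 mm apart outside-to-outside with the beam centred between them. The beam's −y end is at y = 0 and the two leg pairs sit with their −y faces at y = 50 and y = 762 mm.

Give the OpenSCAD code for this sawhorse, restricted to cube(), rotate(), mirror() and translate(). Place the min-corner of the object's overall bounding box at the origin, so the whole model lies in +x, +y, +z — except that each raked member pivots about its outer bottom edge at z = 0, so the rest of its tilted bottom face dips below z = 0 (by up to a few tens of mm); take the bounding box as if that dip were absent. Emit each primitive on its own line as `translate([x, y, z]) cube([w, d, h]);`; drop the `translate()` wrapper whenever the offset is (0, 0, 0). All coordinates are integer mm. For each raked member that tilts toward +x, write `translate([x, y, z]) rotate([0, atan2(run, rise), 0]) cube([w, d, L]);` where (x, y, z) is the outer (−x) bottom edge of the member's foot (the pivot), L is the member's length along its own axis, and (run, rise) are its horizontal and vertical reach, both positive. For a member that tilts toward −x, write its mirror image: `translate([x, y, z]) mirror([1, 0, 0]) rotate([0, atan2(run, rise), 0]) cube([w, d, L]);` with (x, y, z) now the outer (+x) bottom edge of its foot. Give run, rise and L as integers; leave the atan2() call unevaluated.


translate([296, 0, 555]) cube([75, 870, 43]);
translate([0, 50, 0]) rotate([0, atan2(296, 555), 0]) cube([34, 58, 629]);
translate([667, 50, 0]) mirror([1, 0, 0]) rotate([0, atan2(296, 555), 0]) cube([34, 58, 629]);
translate([0, 762, 0]) rotate([0, atan2(296, 555), 0]) cube([34, 58, 629]);
translate([667, 762, 0]) mirror([1, 0, 0]) rotate([0, atan2(296, 555), 0]) cube([34, 58, 629]);


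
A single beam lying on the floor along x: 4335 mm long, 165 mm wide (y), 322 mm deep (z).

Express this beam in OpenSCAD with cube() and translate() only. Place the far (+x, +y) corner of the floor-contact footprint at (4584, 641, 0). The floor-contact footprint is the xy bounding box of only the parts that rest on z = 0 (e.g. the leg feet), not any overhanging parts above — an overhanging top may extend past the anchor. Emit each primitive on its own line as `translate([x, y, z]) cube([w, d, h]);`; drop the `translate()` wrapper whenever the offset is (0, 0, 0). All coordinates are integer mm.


translate([249, 476, 0]) cube([4335, 165, 322]);


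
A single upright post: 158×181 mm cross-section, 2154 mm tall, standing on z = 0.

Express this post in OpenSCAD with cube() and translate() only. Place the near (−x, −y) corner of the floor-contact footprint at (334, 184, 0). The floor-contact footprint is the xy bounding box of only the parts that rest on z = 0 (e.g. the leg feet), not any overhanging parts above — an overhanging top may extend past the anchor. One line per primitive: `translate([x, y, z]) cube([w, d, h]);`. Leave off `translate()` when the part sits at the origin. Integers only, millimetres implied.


translate([334, 184, 0]) cube([158, 181, 2154]);


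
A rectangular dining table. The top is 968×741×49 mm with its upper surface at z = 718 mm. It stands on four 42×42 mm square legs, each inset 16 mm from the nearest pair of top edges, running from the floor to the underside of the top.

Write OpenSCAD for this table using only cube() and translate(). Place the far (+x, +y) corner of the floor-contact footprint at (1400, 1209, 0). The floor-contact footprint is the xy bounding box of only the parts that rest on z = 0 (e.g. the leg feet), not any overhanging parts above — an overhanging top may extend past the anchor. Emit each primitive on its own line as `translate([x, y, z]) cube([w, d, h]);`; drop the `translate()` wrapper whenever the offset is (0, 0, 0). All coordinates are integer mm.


// leg_h = 718 - 49 = 669
translate([448, 484, 669]) cube([968, 741, 49]);
translate([464, 500, 0]) cube([42, 42, 669]);
translate([1358, 500, 0]) cube([42, 42, 669]);
translate([464, 1167, 0]) cube([42, 42, 669]);
translate([1358, 1167, 0]) cube([42, 42, 669]);


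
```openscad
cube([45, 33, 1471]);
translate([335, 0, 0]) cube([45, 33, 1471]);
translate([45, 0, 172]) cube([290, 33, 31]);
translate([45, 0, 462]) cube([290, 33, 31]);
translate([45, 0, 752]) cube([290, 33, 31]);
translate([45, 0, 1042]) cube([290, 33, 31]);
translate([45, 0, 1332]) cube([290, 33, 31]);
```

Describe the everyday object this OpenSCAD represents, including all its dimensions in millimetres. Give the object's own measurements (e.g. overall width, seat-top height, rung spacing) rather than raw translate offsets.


A straight ladder. Two 45×33 mm vertical rails, 1471 mm tall, stand 380 mm apart (outside-to-outside) with their front faces coplanar on the −y side. 5 rungs, each 33 mm deep and 31 mm tall, span between the inner faces of the rails, front faces flush with the rails. The lowest rung's underside is at z = 172 mm and rungs are spaced 290 mm apart (underside to underside).


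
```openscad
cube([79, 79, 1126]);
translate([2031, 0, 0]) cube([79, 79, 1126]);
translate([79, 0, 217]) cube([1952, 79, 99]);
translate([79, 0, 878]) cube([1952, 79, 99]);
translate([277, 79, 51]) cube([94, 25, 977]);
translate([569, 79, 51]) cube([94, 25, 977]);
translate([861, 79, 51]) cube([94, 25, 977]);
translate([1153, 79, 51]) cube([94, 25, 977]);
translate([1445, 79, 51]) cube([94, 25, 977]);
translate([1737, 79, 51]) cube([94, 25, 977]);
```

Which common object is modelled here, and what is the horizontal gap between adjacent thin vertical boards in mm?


A fence section. The picket gap is 198 mm.

Two posts, two rails, 6 pickets — a fence section. Span 1952 mm holds 6 pickets of 94 mm with 7 equal gaps: ⌊(1952 − 6·94) / 7⌋ = 198 mm.


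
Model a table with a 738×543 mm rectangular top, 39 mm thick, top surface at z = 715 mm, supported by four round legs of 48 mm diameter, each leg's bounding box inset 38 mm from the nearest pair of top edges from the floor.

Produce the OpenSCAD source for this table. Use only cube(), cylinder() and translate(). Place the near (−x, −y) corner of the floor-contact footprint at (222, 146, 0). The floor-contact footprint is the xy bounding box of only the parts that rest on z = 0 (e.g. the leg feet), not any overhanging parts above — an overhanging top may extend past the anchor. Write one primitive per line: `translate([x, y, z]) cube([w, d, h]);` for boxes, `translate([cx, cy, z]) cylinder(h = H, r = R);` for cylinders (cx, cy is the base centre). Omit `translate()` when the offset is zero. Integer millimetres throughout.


translate([184, 108, 676]) cube([738, 543, 39]);
translate([246, 170, 0]) cylinder(h = 676, r = 24);
translate([860, 170, 0]) cylinder(h = 676, r = 24);
translate([246, 589, 0]) cylinder(h = 676, r = 24);
translate([860, 589, 0]) cylinder(h = 676, r = 24);


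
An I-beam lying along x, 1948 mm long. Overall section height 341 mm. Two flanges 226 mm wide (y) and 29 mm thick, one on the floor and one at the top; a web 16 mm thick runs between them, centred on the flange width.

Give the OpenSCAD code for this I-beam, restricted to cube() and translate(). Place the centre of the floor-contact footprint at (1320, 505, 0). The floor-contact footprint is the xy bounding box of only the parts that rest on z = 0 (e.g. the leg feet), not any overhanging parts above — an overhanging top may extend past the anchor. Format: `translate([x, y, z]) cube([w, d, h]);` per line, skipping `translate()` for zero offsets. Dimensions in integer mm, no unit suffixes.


translate([346, 392, 0]) cube([1948, 226, 29]);
translate([346, 497, 29]) cube([1948, 16, 283]);
translate([346, 392, 312]) cube([1948, 226, 29]);


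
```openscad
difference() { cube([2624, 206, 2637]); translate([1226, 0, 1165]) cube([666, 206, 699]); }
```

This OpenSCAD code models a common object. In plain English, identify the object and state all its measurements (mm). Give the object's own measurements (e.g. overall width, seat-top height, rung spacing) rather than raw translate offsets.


A wall 2624 mm long (x), 206 mm thick (y), 2637 mm tall, with a rectangular window opening cut through it. The opening is 666 mm wide and 699 mm tall; its sill is at z = 1165 mm and its near (−x) edge is 1226 mm from the wall's −x end. The opening passes through the full wall thickness.


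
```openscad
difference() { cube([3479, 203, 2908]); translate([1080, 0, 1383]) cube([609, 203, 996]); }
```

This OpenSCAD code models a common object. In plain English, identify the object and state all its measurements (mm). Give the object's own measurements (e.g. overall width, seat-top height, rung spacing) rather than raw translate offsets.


A wall 3479 mm long (x), 203 mm thick (y), 2908 mm tall, with a rectangular window opening cut through it. The opening is 609 mm wide and 996 mm tall; its sill is at z = 1383 mm and its near (−x) edge is 1080 mm from the wall's −x end. The opening passes through the full wall thickness.


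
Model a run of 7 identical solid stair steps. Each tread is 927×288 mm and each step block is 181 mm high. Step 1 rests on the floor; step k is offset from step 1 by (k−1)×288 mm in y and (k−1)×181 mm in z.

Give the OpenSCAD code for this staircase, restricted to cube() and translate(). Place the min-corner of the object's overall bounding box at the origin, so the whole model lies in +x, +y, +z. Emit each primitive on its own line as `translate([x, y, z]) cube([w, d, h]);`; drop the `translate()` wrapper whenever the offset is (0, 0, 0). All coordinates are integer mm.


cube([927, 288, 181]);
translate([0, 288, 181]) cube([927, 288, 181]);
translate([0, 576, 362]) cube([927, 288, 181]);
translate([0, 864, 543]) cube([927, 288, 181]);
translate([0, 1152, 724]) cube([927, 288, 181]);
translate([0, 1440, 905]) cube([927, 288, 181]);
translate([0, 1728, 1086]) cube([927, 288, 181]);


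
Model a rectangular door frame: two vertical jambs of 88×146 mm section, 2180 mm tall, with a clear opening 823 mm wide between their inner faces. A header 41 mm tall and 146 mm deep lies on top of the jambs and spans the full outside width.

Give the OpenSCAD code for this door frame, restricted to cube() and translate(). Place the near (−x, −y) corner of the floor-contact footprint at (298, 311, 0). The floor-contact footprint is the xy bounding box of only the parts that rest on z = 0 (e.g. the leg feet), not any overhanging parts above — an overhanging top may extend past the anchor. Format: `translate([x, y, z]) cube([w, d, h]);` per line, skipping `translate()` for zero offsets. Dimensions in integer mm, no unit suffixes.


translate([298, 311, 0]) cube([88, 146, 2180]);
translate([1209, 311, 0]) cube([88, 146, 2180]);
translate([298, 311, 2180]) cube([999, 146, 41]);


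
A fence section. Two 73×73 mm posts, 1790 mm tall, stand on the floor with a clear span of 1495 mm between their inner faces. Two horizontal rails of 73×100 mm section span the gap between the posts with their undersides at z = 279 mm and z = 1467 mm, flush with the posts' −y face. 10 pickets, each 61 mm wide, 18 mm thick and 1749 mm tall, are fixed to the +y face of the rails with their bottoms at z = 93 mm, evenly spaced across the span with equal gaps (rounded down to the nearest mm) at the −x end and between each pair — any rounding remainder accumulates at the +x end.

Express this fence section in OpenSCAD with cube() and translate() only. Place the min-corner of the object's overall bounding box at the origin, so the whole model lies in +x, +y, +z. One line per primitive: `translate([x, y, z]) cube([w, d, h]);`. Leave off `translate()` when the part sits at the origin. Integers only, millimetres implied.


cube([73, 73, 1790]);
translate([1568, 0, 0]) cube([73, 73, 1790]);
translate([73, 0, 279]) cube([1495, 73, 100]);
translate([73, 0, 1467]) cube([1495, 73, 100]);
translate([153, 73, 93]) cube([61, 18, 1749]);
translate([294, 73, 93]) cube([61, 18, 1749]);
translate([435, 73, 93]) cube([61, 18, 1749]);
translate([576, 73, 93]) cube([61, 18, 1749]);
translate([717, 73, 93]) cube([61, 18, 1749]);
translate([858, 73, 93]) cube([61, 18, 1749]);
translate([999, 73, 93]) cube([61, 18, 1749]);
translate([1140, 73, 93]) cube([61, 18, 1749]);
translate([1281, 73, 93]) cube([61, 18, 1749]);
translate([1422, 73, 93]) cube([61, 18, 1749]);


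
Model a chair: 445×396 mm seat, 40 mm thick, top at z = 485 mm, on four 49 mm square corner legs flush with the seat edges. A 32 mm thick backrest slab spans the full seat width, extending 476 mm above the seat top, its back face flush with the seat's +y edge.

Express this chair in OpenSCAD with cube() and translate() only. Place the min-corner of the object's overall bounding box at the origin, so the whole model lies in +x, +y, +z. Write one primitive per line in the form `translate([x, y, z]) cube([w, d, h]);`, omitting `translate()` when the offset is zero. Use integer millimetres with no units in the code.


// leg_h = 485 - 40 = 445
translate([0, 0, 445]) cube([445, 396, 40]);
cube([49, 49, 445]);
translate([396, 0, 0]) cube([49, 49, 445]);
translate([0, 347, 0]) cube([49, 49, 445]);
translate([396, 347, 0]) cube([49, 49, 445]);
translate([0, 364, 485]) cube([445, 32, 476]);


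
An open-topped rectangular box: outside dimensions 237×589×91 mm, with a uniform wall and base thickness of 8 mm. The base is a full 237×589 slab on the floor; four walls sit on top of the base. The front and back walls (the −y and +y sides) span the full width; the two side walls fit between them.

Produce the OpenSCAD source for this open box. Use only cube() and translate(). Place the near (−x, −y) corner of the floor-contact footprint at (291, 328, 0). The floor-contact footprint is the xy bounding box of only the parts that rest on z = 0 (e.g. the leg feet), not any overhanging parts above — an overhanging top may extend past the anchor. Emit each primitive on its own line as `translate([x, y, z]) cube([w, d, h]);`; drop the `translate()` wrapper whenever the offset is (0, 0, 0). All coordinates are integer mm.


translate([291, 328, 0]) cube([237, 589, 8]);
translate([291, 328, 8]) cube([237, 8, 83]);
translate([291, 909, 8]) cube([237, 8, 83]);
translate([291, 336, 8]) cube([8, 573, 83]);
translate([520, 336, 8]) cube([8, 573, 83]);


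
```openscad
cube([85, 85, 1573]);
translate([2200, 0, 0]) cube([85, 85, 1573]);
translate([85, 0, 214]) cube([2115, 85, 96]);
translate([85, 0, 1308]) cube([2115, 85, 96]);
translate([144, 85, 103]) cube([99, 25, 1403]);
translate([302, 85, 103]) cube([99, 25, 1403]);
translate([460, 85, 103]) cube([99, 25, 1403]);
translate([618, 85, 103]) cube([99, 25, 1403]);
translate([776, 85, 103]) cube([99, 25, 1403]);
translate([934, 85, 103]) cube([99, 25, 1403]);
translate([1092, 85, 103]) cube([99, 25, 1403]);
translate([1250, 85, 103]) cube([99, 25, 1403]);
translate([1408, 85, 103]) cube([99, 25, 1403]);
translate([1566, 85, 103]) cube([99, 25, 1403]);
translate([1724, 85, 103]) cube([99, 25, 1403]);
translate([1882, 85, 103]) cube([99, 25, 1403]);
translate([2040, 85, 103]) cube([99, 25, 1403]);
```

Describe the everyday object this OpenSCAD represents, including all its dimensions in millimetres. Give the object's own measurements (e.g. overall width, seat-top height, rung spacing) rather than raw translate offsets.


A fence section. Two 85×85 mm posts, 1573 mm tall, stand on the floor with a clear span of 2115 mm between their inner faces. Two horizontal rails of 85×96 mm section span the gap between the posts with their undersides at z = 214 mm and z = 1308 mm, flush with the posts' −y face. 13 pickets, each 99 mm wide, 25 mm thick and 1403 mm tall, are fixed to the +y face of the rails with their bottoms at z = 103 mm, spaced across the span with a 59 mm gap after the −x post and between neighbouring pickets, with 61 mm left before the +x post.


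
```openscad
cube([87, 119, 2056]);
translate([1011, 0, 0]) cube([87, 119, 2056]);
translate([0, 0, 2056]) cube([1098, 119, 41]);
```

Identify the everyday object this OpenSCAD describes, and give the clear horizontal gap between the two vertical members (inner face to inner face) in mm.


A door frame. The clear opening width is 924 mm.

Two 2056 mm tall posts with a header on top — a door frame. The left jamb is 87 mm wide at x = 0; the right jamb starts at x = 1011. The clear opening is 1011 − 87 = 924 mm.


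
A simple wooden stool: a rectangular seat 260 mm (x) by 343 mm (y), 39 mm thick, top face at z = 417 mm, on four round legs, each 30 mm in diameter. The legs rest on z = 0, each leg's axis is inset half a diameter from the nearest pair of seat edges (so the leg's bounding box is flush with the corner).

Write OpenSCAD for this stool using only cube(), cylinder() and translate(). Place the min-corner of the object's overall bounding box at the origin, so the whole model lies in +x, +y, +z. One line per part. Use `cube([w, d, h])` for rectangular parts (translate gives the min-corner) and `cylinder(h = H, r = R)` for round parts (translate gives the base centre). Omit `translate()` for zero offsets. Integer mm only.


translate([0, 0, 378]) cube([260, 343, 39]);
translate([15, 15, 0]) cylinder(h = 378, r = 15);
translate([245, 15, 0]) cylinder(h = 378, r = 15);
translate([15, 328, 0]) cylinder(h = 378, r = 15);
translate([245, 328, 0]) cylinder(h = 378, r = 15);


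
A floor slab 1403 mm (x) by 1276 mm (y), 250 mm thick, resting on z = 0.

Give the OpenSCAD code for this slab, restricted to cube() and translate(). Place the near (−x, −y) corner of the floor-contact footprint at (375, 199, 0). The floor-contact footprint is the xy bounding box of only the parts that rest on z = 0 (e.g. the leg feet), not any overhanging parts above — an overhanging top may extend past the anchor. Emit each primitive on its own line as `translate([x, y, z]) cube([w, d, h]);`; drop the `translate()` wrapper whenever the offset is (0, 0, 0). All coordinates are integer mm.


translate([375, 199, 0]) cube([1403, 1276, 250]);


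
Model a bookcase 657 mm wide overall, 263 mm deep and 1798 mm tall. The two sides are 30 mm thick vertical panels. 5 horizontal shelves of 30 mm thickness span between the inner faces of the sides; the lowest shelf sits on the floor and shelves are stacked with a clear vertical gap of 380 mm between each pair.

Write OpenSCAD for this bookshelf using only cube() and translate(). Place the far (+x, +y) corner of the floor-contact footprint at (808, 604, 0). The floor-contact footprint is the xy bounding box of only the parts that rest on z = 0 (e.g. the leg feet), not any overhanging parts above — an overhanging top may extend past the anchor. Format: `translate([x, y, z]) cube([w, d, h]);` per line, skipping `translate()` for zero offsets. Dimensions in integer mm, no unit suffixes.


translate([151, 341, 0]) cube([30, 263, 1798]);
translate([778, 341, 0]) cube([30, 263, 1798]);
translate([181, 341, 0]) cube([597, 263, 30]);
translate([181, 341, 410]) cube([597, 263, 30]);
translate([181, 341, 820]) cube([597, 263, 30]);
translate([181, 341, 1230]) cube([597, 263, 30]);
translate([181, 341, 1640]) cube([597, 263, 30]);
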